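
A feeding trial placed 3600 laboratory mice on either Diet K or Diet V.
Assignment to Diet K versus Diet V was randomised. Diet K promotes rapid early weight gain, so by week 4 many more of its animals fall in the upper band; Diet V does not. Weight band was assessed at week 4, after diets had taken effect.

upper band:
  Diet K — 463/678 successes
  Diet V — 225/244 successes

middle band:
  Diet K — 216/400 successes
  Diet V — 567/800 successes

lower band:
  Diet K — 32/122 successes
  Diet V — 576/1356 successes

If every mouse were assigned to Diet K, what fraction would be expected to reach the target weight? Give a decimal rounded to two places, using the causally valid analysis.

0.59

Within every week-4 weight band level Diet V has the higher rate, yet pooled Diet K does — Simpson's reversal.
Week-4 weight band lies on the pathway diet → week-4 weight band → outcome, so adjusting for it blocks the indirect effect. For the total causal effect of diet, use the unadjusted pooled rates.
So P(outcome | do(Diet K)) is just the pooled rate for Diet K: 711/1200 = 0.593.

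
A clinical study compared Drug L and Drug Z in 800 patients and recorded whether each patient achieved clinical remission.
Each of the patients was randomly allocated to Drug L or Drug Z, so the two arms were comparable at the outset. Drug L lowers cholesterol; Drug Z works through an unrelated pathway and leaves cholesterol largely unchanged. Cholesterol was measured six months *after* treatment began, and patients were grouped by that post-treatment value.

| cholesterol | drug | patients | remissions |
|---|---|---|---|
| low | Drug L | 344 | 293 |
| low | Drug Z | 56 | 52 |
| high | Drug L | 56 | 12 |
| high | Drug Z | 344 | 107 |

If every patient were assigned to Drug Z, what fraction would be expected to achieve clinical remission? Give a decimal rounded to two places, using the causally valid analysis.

Stratifying would compare drugs among patients the drugs themselves sorted into cholesterol groups — a form of selection on an intermediate. The unconditioned pooled rates give the total causal effect.
So P(outcome | do(Drug Z)) is just the pooled rate for Drug Z: 159/400 = 0.398.

0.40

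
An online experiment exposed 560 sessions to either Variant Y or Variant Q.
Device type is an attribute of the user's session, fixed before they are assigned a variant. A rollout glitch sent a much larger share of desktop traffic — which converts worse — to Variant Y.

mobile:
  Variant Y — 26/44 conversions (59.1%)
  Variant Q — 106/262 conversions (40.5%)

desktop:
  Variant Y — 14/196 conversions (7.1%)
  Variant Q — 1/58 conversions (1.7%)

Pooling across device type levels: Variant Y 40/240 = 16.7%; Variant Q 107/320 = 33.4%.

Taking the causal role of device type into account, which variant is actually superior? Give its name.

Device type differs across variants for reasons unrelated to any effect of the variant itself, and it separately predicts the outcome — a classic confounder. We must compare within device type levels.
Within each level — mobile: 59.1% vs 40.5%; desktop: 7.1% vs 1.7% — Variant Y is higher every time.

Variant Y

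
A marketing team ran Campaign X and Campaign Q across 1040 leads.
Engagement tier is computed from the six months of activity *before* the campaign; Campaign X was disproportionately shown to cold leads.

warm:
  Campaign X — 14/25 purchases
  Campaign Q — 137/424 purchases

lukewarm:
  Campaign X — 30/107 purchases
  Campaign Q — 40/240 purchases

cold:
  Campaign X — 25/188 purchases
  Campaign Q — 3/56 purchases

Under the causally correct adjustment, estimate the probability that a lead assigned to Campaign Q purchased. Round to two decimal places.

0.21

Within every engagement tier level Campaign X has the higher rate, yet pooled Campaign Q does — Simpson's reversal.
The imbalance in engagement tier arose from how leads were allocated, not from anything the campaign did; and engagement tier independently affects the outcome. The pooled gap is confounded — condition on engagement tier.
Standardising Campaign Q to the population engagement tier mix: 0.432·137/424 + 0.334·40/240 + 0.235·3/56 = 0.208.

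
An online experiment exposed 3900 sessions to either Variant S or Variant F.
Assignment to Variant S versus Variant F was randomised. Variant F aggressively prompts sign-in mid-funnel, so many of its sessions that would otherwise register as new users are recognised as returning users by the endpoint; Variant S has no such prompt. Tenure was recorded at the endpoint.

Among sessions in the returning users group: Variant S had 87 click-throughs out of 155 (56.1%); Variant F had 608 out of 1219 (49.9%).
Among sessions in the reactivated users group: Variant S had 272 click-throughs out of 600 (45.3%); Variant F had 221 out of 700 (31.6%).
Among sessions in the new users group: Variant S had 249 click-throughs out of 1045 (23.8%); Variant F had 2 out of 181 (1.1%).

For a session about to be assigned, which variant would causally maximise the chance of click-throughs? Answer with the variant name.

Within every user tenure level Variant S has the higher rate, yet pooled Variant F does — Simpson's reversal.
User tenure is downstream of the variant. One should not condition on a consequence of treatment, so the overall rates are the right comparison.
Pooled: Variant S 33.8% vs Variant F 39.6%; Variant F is higher overall.

Variant F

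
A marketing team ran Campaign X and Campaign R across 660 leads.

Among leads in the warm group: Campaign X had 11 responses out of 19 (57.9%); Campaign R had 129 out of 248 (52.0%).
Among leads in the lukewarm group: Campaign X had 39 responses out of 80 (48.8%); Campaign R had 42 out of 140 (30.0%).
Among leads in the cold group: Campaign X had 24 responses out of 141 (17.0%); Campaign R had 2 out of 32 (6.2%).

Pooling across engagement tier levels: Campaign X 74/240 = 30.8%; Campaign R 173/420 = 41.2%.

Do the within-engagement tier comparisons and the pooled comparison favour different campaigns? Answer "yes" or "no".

Within each engagement tier level (warm 57.9% vs 52.0%; lukewarm 48.8% vs 30.0%; cold 17.0% vs 6.2%), Campaign X has the higher rate every time. Pooled: 30.8% vs 41.2% — Campaign R has the higher rate overall. The two comparisons disagree.

yes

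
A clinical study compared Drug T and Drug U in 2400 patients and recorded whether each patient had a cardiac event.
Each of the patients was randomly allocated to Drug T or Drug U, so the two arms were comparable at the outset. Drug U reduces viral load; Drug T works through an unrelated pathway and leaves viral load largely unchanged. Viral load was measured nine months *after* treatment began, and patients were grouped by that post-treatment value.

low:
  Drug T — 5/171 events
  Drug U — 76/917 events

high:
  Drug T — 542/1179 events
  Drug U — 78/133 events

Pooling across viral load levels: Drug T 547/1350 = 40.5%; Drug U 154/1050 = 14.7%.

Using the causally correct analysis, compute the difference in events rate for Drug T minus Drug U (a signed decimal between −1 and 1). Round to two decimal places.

Within every viral load level Drug T has the lower rate, yet pooled Drug U does — Simpson's reversal.
Viral load lies on the pathway drug → viral load → outcome, so adjusting for it blocks the indirect effect. For the total causal effect of drug, use the unadjusted pooled rates.
The causal difference is the pooled difference: 0.405 − 0.147 = +0.259.

+0.26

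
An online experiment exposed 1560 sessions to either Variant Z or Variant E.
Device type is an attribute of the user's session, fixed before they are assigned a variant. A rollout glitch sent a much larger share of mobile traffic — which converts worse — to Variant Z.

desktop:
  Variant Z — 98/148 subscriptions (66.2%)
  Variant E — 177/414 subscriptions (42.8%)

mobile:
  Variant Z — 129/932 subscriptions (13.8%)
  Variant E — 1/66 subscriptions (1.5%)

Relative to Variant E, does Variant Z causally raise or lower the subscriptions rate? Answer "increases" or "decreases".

Device type is set before the variant has any effect — it is not caused by the variant — and it independently drives the outcome. That makes it a confounder, so the causal comparison is within device type levels.
Within each level — desktop: 66.2% vs 42.8%; mobile: 13.8% vs 1.5% — Variant Z is higher every time.

increases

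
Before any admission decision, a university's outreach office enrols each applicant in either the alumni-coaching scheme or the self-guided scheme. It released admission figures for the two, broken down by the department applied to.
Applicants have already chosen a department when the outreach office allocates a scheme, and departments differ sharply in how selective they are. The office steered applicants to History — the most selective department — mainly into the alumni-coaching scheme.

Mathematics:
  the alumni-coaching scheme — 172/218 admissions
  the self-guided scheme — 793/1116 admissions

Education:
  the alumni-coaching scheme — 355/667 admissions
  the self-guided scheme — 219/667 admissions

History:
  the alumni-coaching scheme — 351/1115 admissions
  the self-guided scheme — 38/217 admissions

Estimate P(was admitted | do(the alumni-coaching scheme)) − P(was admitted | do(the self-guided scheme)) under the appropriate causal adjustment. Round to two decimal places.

The imbalance in department arose from how applicants were allocated, not from anything the outreach scheme did; and department independently affects the outcome. The pooled gap is confounded — condition on department.
Adjusting over the population distribution of department: 0.334·(0.789−0.711) + 0.334·(0.532−0.328) + 0.333·(0.315−0.175) = +0.141.

+0.14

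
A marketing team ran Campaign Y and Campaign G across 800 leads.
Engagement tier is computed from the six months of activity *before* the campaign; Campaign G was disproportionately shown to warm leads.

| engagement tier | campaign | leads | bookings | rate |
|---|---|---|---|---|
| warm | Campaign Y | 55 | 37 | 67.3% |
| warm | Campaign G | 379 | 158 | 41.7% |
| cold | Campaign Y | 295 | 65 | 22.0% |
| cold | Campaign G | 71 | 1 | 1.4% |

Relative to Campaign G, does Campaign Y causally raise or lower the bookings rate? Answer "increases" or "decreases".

increases

Campaign Y is higher inside every engagement tier stratum but Campaign G is higher in aggregate. Whether to stratify depends on how engagement tier relates to the campaign.
Engagement tier satisfies the back-door criterion: it is not a descendant of the campaign, and it blocks the spurious path from campaign to outcome. Adjusting for it (i.e., using the within-engagement tier rates) gives the causal effect.
Within each level — warm: 67.3% vs 41.7%; cold: 22.0% vs 1.4% — Campaign Y is higher every time.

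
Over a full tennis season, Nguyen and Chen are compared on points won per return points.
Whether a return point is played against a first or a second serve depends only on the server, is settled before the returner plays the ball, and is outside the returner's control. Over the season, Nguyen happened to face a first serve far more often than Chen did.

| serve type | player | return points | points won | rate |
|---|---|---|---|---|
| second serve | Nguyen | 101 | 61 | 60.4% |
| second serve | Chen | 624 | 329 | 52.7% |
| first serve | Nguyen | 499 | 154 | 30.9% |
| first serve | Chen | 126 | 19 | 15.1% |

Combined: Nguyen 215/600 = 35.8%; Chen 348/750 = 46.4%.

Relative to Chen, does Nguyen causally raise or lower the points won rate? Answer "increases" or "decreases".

increases

Nguyen is higher inside every serve type stratum but Chen is higher in aggregate. Whether to stratify depends on how serve type relates to the player.
The imbalance in serve type arose from how return points were allocated, not from anything the player did; and serve type independently affects the outcome. The pooled gap is confounded — condition on serve type.
Within each level — second serve: 60.4% vs 52.7%; first serve: 30.9% vs 15.1% — Nguyen is higher every time.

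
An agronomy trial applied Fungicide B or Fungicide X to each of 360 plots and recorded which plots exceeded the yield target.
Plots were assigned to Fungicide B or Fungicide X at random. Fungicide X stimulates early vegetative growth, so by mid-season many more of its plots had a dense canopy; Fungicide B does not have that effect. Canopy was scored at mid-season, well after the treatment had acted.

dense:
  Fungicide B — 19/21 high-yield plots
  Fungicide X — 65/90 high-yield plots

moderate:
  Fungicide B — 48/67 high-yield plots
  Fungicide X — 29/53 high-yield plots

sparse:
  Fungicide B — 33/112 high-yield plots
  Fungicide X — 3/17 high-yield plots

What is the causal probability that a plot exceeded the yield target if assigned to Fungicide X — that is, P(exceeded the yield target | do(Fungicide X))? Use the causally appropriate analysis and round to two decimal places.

Mid-season canopy is downstream of the fungicide. One should not condition on a consequence of treatment, so the overall rates are the right comparison.
So P(outcome | do(Fungicide X)) is just the pooled rate for Fungicide X: 97/160 = 0.606.

0.61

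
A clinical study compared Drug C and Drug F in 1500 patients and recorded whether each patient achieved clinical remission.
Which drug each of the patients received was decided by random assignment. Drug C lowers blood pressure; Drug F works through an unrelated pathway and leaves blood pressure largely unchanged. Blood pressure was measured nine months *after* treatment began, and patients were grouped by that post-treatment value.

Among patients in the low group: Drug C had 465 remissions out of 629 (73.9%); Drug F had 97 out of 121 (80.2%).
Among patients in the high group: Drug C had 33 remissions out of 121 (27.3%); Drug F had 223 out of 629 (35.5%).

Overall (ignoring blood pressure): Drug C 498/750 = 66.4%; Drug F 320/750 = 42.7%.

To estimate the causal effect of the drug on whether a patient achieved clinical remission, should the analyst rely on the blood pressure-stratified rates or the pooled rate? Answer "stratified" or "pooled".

Within every blood pressure level Drug F has the higher rate, yet pooled Drug C does — Simpson's reversal.
The distribution of blood pressure is itself part of what the drug does — it is an intermediate outcome. Holding it fixed would remove that part of the effect; the total effect is the pooled difference.
Pooled: Drug C 66.4% vs Drug F 42.7%; Drug C is higher overall.

pooled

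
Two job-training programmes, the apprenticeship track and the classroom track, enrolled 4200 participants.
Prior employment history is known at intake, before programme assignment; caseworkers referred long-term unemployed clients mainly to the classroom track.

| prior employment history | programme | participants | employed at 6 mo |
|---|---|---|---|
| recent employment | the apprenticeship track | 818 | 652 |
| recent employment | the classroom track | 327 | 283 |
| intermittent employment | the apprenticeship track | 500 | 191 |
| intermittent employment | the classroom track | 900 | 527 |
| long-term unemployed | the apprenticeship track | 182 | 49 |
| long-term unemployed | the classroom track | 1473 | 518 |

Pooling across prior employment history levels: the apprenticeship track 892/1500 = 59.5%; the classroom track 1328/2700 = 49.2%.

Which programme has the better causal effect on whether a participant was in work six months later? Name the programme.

The stratified and pooled comparisons disagree (the classroom track wins within each prior employment history; the apprenticeship track wins overall), so the answer turns on the causal role of prior employment history.
Prior employment history differs across programmes for reasons unrelated to any effect of the programme itself, and it separately predicts the outcome — a classic confounder. We must compare within prior employment history levels.
Within each level — recent employment: 79.7% vs 86.5%; intermittent employment: 38.2% vs 58.6%; long-term unemployed: 26.9% vs 35.2% — the classroom track is higher every time.

the classroom track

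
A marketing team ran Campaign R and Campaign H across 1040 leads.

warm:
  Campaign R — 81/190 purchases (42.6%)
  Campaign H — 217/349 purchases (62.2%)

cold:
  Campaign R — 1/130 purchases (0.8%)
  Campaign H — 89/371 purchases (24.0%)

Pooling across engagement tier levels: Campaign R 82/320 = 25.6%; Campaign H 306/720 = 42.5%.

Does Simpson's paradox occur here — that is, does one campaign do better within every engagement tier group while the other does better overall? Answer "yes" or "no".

no

Within each engagement tier level (warm 42.6% vs 62.2%; cold 0.8% vs 24.0%), Campaign H has the higher rate every time. Pooled: 25.6% vs 42.5% — Campaign H has the higher rate overall. They agree.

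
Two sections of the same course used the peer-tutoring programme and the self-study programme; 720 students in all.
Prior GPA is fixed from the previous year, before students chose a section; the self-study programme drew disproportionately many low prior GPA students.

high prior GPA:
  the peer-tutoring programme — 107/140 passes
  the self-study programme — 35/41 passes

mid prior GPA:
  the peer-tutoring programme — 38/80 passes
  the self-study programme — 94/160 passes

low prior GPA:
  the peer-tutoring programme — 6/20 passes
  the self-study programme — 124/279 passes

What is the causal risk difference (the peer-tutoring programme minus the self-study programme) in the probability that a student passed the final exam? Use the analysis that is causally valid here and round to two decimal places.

-0.12

Within every prior GPA band level the self-study programme has the higher rate, yet pooled the peer-tutoring programme does — Simpson's reversal.
Since prior GPA band is a pre-existing factor (not a product of the teaching method) and it affects the outcome on its own, it is a confounder. The stratified rates, not the pooled rate, identify the causal effect.
Adjusting over the population distribution of prior GPA band: 0.251·(0.764−0.854) + 0.333·(0.475−0.588) + 0.415·(0.300−0.444) = -0.120.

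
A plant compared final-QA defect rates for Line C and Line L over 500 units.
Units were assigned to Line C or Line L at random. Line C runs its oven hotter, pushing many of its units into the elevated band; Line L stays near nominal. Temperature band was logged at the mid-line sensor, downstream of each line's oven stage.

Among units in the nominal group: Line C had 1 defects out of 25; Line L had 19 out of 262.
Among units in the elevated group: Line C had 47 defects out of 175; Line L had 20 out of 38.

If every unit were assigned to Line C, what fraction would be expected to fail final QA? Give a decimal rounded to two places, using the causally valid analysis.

The in-process temperature band-specific comparison favours Line C throughout, but the pooled figures favour Line L. The question is whether to condition on in-process temperature band.
Because the line influences in-process temperature band, in-process temperature band is a post-treatment mediator, not a confounder. Stratifying on it would bias the estimate; the causal effect is the crude pooled difference.
So P(outcome | do(Line C)) is just the pooled rate for Line C: 48/200 = 0.240.

0.24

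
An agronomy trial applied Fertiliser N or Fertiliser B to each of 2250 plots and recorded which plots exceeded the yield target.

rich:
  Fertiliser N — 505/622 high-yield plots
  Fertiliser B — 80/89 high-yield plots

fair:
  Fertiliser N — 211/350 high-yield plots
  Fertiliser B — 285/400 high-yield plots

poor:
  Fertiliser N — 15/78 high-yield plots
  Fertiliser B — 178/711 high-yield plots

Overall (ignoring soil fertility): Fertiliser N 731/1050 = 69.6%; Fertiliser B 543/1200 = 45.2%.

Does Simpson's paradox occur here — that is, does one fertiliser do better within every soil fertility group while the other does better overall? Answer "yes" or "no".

yes

Within each soil fertility level (rich 81.2% vs 89.9%; fair 60.3% vs 71.2%; poor 19.2% vs 25.0%), Fertiliser B has the higher rate every time. Pooled: 69.6% vs 45.2% — Fertiliser N has the higher rate overall. The two comparisons disagree.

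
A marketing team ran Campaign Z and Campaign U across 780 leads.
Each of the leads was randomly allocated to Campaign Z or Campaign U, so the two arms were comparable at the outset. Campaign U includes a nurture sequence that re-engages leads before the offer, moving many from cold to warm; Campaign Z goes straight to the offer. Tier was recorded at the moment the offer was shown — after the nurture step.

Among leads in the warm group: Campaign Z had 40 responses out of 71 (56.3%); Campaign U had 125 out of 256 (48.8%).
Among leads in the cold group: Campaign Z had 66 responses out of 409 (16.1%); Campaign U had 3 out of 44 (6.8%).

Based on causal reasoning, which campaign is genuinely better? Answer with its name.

Engagement tier is downstream of the campaign. One should not condition on a consequence of treatment, so the overall rates are the right comparison.
Pooled: Campaign Z 22.1% vs Campaign U 42.7%; Campaign U is higher overall.

Campaign U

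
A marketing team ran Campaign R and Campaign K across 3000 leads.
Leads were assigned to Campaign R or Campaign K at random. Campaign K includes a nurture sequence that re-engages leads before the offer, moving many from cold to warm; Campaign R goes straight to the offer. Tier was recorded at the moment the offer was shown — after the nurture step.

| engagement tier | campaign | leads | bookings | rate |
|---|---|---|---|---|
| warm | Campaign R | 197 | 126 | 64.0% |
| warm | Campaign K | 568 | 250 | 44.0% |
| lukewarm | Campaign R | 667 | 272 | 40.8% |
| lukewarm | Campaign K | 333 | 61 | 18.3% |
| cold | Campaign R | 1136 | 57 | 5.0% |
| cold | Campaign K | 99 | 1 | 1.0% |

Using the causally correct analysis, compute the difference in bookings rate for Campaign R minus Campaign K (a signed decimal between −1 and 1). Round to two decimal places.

-0.08

Stratifying would compare campaigns among leads the campaigns themselves sorted into engagement tier groups — a form of selection on an intermediate. The unconditioned pooled rates give the total causal effect.
The causal difference is the pooled difference: 0.228 − 0.312 = -0.085.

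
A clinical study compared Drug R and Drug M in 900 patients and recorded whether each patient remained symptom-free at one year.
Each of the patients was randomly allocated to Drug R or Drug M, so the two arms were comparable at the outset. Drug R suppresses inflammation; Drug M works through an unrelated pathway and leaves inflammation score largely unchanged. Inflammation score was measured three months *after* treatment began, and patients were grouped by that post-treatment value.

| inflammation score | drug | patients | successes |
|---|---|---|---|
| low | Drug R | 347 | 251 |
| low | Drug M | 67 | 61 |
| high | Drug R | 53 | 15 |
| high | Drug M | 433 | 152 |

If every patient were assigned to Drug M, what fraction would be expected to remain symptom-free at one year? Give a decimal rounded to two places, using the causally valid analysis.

Stratifying would compare drugs among patients the drugs themselves sorted into inflammation score groups — a form of selection on an intermediate. The unconditioned pooled rates give the total causal effect.
So P(outcome | do(Drug M)) is just the pooled rate for Drug M: 213/500 = 0.426.

0.43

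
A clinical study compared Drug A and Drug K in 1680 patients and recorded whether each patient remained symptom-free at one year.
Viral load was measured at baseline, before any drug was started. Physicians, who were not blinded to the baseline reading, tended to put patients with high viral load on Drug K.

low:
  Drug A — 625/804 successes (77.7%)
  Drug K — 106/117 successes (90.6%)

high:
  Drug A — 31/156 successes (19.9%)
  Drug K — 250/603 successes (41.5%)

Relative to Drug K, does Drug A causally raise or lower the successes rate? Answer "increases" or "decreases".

The stratified and pooled comparisons disagree (Drug K wins within each viral load; Drug A wins overall), so the answer turns on the causal role of viral load.
Nothing the drug does changes viral load; the imbalance is an allocation artefact. With viral load also predicting the outcome, the pooled figure is confounded, and the within-stratum comparison is the causal one.
Within each level — low: 77.7% vs 90.6%; high: 19.9% vs 41.5% — Drug K is higher every time.

decreases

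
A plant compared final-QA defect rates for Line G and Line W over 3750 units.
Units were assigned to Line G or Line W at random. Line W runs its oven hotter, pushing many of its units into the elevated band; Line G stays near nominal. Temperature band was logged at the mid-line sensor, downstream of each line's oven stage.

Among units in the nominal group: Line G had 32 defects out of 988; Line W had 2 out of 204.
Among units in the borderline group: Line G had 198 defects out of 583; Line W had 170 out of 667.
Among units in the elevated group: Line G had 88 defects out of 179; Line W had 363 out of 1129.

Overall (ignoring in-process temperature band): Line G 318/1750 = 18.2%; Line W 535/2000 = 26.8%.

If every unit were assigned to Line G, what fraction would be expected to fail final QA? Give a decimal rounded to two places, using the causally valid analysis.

Because the line influences in-process temperature band, in-process temperature band is a post-treatment mediator, not a confounder. Stratifying on it would bias the estimate; the causal effect is the crude pooled difference.
So P(outcome | do(Line G)) is just the pooled rate for Line G: 318/1750 = 0.182.

0.18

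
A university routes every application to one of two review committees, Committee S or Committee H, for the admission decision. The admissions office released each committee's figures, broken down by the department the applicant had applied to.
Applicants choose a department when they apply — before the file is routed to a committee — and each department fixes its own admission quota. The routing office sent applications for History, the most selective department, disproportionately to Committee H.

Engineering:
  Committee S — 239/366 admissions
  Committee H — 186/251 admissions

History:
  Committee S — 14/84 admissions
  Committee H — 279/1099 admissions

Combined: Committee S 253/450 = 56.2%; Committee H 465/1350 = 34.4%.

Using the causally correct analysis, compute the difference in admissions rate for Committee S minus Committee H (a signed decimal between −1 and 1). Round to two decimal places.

-0.09

Here department is a common cause — it drives both which review committee a case falls under and the outcome. The crude comparison mixes populations; the stratum-specific rates are the causally relevant ones.
Adjusting over the population distribution of department: 0.343·(0.653−0.741) + 0.657·(0.167−0.254) = -0.087.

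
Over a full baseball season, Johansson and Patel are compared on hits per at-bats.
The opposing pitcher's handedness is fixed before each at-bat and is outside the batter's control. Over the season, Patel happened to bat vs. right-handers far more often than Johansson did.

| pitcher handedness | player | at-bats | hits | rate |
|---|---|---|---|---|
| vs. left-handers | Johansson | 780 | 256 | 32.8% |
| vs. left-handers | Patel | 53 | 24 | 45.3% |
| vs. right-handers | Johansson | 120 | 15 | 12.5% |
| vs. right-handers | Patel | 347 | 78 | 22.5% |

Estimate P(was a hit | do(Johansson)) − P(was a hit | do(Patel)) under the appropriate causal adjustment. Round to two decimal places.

Nothing the player does changes pitcher handedness; the imbalance is an allocation artefact. With pitcher handedness also predicting the outcome, the pooled figure is confounded, and the within-stratum comparison is the causal one.
Adjusting over the population distribution of pitcher handedness: 0.641·(0.328−0.453) + 0.359·(0.125−0.225) = -0.116.

-0.12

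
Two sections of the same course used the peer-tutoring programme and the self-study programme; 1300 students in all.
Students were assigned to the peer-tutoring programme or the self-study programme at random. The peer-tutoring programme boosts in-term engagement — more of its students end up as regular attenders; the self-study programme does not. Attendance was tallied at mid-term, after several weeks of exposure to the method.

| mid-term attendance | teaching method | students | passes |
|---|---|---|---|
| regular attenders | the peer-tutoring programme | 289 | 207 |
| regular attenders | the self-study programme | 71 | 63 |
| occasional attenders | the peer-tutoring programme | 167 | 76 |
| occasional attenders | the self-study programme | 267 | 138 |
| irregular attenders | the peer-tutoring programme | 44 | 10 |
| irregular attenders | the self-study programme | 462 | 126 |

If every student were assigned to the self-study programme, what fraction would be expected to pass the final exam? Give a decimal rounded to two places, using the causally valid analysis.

Because the teaching method influences mid-term attendance, mid-term attendance is a post-treatment mediator, not a confounder. Stratifying on it would bias the estimate; the causal effect is the crude pooled difference.
So P(outcome | do(the self-study programme)) is just the pooled rate for the self-study programme: 327/800 = 0.409.

0.41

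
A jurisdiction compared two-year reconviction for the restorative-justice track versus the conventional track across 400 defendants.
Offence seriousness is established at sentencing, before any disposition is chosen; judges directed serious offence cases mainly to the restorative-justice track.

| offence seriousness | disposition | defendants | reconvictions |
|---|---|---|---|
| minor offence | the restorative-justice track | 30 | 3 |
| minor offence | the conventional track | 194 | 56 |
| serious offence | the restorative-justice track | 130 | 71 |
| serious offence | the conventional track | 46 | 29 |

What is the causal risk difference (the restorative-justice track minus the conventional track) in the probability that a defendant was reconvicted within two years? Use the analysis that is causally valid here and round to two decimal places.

The stratified and pooled comparisons disagree (the restorative-justice track wins within each offence seriousness; the conventional track wins overall), so the answer turns on the causal role of offence seriousness.
Nothing the disposition does changes offence seriousness; the imbalance is an allocation artefact. With offence seriousness also predicting the outcome, the pooled figure is confounded, and the within-stratum comparison is the causal one.
Adjusting over the population distribution of offence seriousness: 0.560·(0.100−0.289) + 0.440·(0.546−0.630) = -0.143.

-0.14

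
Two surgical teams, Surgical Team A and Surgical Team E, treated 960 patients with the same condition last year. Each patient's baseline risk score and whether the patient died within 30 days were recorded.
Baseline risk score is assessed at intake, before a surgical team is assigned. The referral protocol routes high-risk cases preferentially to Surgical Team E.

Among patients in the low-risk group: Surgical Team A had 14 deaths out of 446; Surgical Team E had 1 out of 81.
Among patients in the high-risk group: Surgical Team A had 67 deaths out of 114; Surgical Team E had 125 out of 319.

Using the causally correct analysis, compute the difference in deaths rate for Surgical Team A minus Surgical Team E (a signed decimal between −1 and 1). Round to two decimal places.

Within every baseline risk score level Surgical Team E has the lower rate, yet pooled Surgical Team A does — Simpson's reversal.
Since baseline risk score is a pre-existing factor (not a product of the surgical team) and it affects the outcome on its own, it is a confounder. The stratified rates, not the pooled rate, identify the causal effect.
Adjusting over the population distribution of baseline risk score: 0.549·(0.031−0.012) + 0.451·(0.588−0.392) = +0.099.

+0.10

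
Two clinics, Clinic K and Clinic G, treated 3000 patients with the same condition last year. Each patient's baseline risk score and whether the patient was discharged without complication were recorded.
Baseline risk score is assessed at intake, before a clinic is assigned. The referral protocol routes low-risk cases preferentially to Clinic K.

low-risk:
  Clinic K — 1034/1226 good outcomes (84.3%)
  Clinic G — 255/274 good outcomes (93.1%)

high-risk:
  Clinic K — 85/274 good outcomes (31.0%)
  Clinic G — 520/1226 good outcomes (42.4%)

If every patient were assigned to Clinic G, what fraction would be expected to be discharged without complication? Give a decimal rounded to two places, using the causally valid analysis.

Here baseline risk score is a common cause — it drives both which clinic a case falls under and the outcome. The crude comparison mixes populations; the stratum-specific rates are the causally relevant ones.
Standardising Clinic G to the population baseline risk score mix: 0.500·255/274 + 0.500·520/1226 = 0.677.

0.68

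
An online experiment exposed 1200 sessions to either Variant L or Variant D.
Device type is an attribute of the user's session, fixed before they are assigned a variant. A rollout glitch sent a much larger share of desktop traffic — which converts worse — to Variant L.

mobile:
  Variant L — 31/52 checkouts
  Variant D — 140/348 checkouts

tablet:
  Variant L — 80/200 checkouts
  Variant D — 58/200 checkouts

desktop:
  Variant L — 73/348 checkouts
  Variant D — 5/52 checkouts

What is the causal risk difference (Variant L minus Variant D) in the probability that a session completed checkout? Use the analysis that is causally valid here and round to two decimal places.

+0.14

The device type-specific comparison favours Variant L throughout, but the pooled figures favour Variant D. The question is whether to condition on device type.
Device type differs across variants for reasons unrelated to any effect of the variant itself, and it separately predicts the outcome — a classic confounder. We must compare within device type levels.
Adjusting over the population distribution of device type: 0.333·(0.596−0.402) + 0.333·(0.400−0.290) + 0.333·(0.210−0.096) = +0.139.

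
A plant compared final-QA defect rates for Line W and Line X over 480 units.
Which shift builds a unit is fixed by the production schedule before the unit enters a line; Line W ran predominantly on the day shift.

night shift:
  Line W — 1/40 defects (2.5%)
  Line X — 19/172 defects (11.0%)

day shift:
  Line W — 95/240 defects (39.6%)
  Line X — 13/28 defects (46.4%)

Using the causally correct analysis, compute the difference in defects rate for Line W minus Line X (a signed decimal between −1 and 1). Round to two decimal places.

-0.08

The shift-specific comparison favours Line W throughout, but the pooled figures favour Line X. The question is whether to condition on shift.
Shift differs across lines for reasons unrelated to any effect of the line itself, and it separately predicts the outcome — a classic confounder. We must compare within shift levels.
Adjusting over the population distribution of shift: 0.442·(0.025−0.110) + 0.558·(0.396−0.464) = -0.076.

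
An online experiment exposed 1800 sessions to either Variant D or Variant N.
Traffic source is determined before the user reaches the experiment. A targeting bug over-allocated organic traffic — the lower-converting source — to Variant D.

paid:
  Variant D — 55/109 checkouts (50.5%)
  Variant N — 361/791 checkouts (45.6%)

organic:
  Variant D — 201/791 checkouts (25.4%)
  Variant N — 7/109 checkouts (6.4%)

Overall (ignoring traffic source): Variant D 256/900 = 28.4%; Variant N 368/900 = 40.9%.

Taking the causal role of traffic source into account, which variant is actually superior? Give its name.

Variant D

Within every traffic source level Variant D has the higher rate, yet pooled Variant N does — Simpson's reversal.
Here traffic source is a common cause — it drives both which variant a case falls under and the outcome. The crude comparison mixes populations; the stratum-specific rates are the causally relevant ones.
Within each level — paid: 50.5% vs 45.6%; organic: 25.4% vs 6.4% — Variant D is higher every time.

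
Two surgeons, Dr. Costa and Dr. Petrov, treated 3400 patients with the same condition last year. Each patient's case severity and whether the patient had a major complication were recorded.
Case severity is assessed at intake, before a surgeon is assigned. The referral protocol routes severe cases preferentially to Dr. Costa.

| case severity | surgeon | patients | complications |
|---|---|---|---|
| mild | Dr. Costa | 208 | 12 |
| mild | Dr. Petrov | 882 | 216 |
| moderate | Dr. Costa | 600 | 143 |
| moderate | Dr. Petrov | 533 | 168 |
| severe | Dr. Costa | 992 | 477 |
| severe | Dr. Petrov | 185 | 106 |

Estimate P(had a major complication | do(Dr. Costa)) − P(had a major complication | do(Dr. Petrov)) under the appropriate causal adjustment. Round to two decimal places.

-0.12

Within every case severity level Dr. Costa has the lower rate, yet pooled Dr. Petrov does — Simpson's reversal.
Case severity differs across surgeons for reasons unrelated to any effect of the surgeon itself, and it separately predicts the outcome — a classic confounder. We must compare within case severity levels.
Adjusting over the population distribution of case severity: 0.321·(0.058−0.245) + 0.333·(0.238−0.315) + 0.346·(0.481−0.573) = -0.118.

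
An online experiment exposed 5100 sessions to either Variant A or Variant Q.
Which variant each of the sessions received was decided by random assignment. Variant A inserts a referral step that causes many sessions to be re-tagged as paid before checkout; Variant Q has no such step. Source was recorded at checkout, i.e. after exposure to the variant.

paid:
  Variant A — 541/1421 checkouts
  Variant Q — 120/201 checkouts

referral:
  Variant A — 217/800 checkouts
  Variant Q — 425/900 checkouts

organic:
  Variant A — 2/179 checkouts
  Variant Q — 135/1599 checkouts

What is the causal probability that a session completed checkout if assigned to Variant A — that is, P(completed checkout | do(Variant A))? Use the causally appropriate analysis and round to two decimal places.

0.32

The stratified and pooled comparisons disagree (Variant Q wins within each traffic source; Variant A wins overall), so the answer turns on the causal role of traffic source.
The distribution of traffic source is itself part of what the variant does — it is an intermediate outcome. Holding it fixed would remove that part of the effect; the total effect is the pooled difference.
So P(outcome | do(Variant A)) is just the pooled rate for Variant A: 760/2400 = 0.317.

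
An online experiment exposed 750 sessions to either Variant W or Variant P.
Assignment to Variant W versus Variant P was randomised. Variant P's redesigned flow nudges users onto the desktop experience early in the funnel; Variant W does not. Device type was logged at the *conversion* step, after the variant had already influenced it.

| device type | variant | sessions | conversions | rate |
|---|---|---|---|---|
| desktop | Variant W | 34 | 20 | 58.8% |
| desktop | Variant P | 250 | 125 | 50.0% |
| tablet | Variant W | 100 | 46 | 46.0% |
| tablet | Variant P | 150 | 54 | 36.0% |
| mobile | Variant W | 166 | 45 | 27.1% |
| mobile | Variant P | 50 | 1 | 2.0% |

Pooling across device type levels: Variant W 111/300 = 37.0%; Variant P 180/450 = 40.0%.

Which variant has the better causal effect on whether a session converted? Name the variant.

Variant P

Variant W is higher inside every device type stratum but Variant P is higher in aggregate. Whether to stratify depends on how device type relates to the variant.
The distribution of device type is itself part of what the variant does — it is an intermediate outcome. Holding it fixed would remove that part of the effect; the total effect is the pooled difference.
Pooled: Variant W 37.0% vs Variant P 40.0%; Variant P is higher overall.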